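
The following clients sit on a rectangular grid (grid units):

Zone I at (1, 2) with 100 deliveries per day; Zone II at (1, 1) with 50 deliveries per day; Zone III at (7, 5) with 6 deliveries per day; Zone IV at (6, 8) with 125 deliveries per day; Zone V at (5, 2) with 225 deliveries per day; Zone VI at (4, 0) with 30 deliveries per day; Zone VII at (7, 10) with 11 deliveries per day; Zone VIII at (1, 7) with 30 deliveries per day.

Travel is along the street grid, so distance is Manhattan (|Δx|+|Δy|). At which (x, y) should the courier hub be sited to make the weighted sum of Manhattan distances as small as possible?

Manhattan distance separates: Σwᵢ(|x−xᵢ|+|y−yᵢ|) = Σwᵢ|x−xᵢ| + Σwᵢ|y−yᵢ|, so x and y are optimised independently as 1-D weighted medians.
Total weight W = 577; half = 288.5.
x-coordinate, sorted with cumulative weight:
  x=1 (Zone I, w=100) cum 100
  x=1 (Zone II, w=50) cum 150
  x=1 (Zone VIII, w=30) cum 180
  x=4 (Zone VI, w=30) cum 210
  x=5 (Zone V, w=225) cum 435  ← median
  x=6 (Zone IV, w=125) cum 560
  x=7 (Zone III, w=6) cum 566
  x=7 (Zone VII, w=11) cum 577
⇒ x* = 5
y-coordinate, sorted with cumulative weight:
  y=0 (Zone VI, w=30) cum 30
  y=1 (Zone II, w=50) cum 80
  y=2 (Zone I, w=100) cum 180
  y=2 (Zone V, w=225) cum 405  ← median
  y=5 (Zone III, w=6) cum 411
  y=7 (Zone VIII, w=30) cum 441
  y=8 (Zone IV, w=125) cum 566
  y=10 (Zone VII, w=11) cum 577
⇒ y* = 2

(5, 2)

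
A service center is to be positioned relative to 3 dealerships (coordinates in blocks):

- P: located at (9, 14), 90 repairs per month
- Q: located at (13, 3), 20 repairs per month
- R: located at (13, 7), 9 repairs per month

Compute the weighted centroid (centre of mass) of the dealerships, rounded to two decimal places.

The minimiser of Σwᵢ‖p−pᵢ‖² is the weighted centroid p* = (Σwᵢpᵢ)/(Σwᵢ).
Σwᵢ = 119.
Σwᵢxᵢ = 90·9 + 20·13 + 9·13 = 1187.
Σwᵢyᵢ = 90·14 + 20·3 + 9·7 = 1383.
x* = 1187/119 = 9.97, y* = 1383/119 = 11.62.

(9.97, 11.62)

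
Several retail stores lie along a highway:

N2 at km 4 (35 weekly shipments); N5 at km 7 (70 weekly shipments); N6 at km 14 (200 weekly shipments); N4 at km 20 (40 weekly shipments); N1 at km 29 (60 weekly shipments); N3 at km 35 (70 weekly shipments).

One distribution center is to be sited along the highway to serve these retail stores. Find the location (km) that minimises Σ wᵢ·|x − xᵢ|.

For a sum of weighted absolute distances on a line, the optimum is the weighted median (not the mean). Total weight W = 475; half-weight = 237.5.
Sort by position and accumulate weight:
  km 4 (N2, w=35) → cum 35
  km 7 (N5, w=70) → cum 105
  km 14 (N6, w=200) → cum 305  ≥ 237.5 → median here
  km 20 (N4, w=40) → cum 345
  km 29 (N1, w=60) → cum 405
  km 35 (N3, w=70) → cum 475
Optimal location: km 14.

x = 14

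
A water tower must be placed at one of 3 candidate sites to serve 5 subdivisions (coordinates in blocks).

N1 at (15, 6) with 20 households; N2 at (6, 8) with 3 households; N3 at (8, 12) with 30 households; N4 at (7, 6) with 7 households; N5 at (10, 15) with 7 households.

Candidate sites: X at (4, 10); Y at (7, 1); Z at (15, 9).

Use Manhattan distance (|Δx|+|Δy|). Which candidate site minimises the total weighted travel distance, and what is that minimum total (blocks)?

Total weighted distance at each candidate:
  X (4, 10): total = 618
  Y (7, 1): total = 798
  Z (15, 9): total = 544
Minimum is at Z with total 544 blocks.

Z, total 544 blocks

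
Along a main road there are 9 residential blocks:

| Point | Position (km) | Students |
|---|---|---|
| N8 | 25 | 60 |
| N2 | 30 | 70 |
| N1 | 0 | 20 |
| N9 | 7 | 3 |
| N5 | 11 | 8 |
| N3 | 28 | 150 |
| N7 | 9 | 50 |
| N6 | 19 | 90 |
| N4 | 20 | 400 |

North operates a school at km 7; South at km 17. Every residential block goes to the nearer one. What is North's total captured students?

The indifferent point is the midpoint (7+17)/2 = 12; residential blocks left of it (closer to North at 7) go to North, those right go to South.
  N1 at 0 (w=20) → North
  N9 at 7 (w=3) → North
  N7 at 9 (w=50) → North
  N5 at 11 (w=8) → North
  N6 at 19 (w=90) → South
  N4 at 20 (w=400) → South
  N8 at 25 (w=60) → South
  N3 at 28 (w=150) → South
  N2 at 30 (w=70) → South
North captures 81; South captures 770.

81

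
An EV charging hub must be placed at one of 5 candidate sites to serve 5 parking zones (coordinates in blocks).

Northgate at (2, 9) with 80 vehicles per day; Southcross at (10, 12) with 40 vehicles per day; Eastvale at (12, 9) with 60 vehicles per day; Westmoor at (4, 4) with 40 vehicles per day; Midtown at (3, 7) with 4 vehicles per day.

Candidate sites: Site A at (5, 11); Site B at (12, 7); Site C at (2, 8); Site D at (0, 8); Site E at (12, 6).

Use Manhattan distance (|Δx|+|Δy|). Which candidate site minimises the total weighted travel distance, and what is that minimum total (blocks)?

Total weighted distance at each candidate:
  Site A (5, 11): total = 1524
  Site B (12, 7): total = 1836
  Site C (2, 8): total = 1468
  Site D (0, 8): total = 1916
  Site E (12, 6): total = 1980
Minimum is at Site C with total 1468 blocks.

Site C, total 1468 blocks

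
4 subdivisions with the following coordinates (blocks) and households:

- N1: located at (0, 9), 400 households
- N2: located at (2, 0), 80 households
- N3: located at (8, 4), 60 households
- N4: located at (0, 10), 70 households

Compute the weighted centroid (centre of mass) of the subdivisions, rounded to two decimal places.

(1.05, 7.44)

The minimiser of Σwᵢ‖p−pᵢ‖² is the weighted centroid p* = (Σwᵢpᵢ)/(Σwᵢ).
Σwᵢ = 610.
Σwᵢxᵢ = 400·0 + 80·2 + 60·8 + 70·0 = 640.
Σwᵢyᵢ = 400·9 + 80·0 + 60·4 + 70·10 = 4540.
x* = 640/610 = 1.05, y* = 4540/610 = 7.44.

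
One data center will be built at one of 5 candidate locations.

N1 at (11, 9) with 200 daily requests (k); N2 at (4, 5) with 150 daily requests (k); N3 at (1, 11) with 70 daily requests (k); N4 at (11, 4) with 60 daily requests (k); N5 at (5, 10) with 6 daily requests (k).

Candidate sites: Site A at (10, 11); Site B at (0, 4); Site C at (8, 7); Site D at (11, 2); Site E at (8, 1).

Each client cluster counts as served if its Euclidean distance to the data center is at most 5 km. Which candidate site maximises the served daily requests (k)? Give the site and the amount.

Coverage radius r = 5 km; a point is covered iff (Δx)²+(Δy)² ≤ 5² = 25.
  Site A (10, 11): covers {N1} → 200
  Site B (0, 4): covers {N2} → 150
  Site C (8, 7): covers {N1, N2, N4, N5} → 416
  Site D (11, 2): covers {N4} → 60
  Site E (8, 1): covers {N4} → 60
Maximum coverage at Site C: 416 daily requests (k).

Site C, covering 416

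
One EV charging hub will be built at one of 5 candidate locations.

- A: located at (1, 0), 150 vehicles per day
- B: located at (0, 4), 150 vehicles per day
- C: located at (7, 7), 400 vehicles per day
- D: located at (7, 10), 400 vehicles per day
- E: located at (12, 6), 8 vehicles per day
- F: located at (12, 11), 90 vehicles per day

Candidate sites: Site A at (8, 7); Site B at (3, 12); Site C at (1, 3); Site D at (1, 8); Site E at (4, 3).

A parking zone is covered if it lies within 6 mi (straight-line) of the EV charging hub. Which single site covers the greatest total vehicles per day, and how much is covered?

Coverage radius r = 6 mi; a point is covered iff (Δx)²+(Δy)² ≤ 6² = 36.
  Site A (8, 7): covers {C, D, E, F} → 898
  Site B (3, 12): covers {D} → 400
  Site C (1, 3): covers {A, B} → 300
  Site D (1, 8): covers {B} → 150
  Site E (4, 3): covers {A, B, C} → 700
Maximum coverage at Site A: 898 vehicles per day.

Site A, covering 898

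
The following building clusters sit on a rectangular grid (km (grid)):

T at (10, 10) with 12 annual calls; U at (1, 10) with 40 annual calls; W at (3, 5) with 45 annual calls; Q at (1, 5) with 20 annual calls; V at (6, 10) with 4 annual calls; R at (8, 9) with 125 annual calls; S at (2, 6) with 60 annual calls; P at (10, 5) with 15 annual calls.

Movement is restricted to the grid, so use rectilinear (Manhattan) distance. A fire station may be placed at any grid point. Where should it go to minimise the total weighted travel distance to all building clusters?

(3, 9)

Manhattan distance separates: Σwᵢ(|x−xᵢ|+|y−yᵢ|) = Σwᵢ|x−xᵢ| + Σwᵢ|y−yᵢ|, so x and y are optimised independently as 1-D weighted medians.
Total weight W = 321; half = 160.5.
x-coordinate, sorted with cumulative weight:
  x=1 (U, w=40) cum 40
  x=1 (Q, w=20) cum 60
  x=2 (S, w=60) cum 120
  x=3 (W, w=45) cum 165  ← median
  x=6 (V, w=4) cum 169
  x=8 (R, w=125) cum 294
  x=10 (T, w=12) cum 306
  x=10 (P, w=15) cum 321
⇒ x* = 3
y-coordinate, sorted with cumulative weight:
  y=5 (W, w=45) cum 45
  y=5 (Q, w=20) cum 65
  y=5 (P, w=15) cum 80
  y=6 (S, w=60) cum 140
  y=9 (R, w=125) cum 265  ← median
  y=10 (T, w=12) cum 277
  y=10 (U, w=40) cum 317
  y=10 (V, w=4) cum 321
⇒ y* = 9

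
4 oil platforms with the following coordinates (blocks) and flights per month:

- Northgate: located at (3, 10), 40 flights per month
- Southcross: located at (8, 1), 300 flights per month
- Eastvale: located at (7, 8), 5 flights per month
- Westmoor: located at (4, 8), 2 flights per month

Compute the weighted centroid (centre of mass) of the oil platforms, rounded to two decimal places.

(7.39, 2.18)

The minimiser of Σwᵢ‖p−pᵢ‖² is the weighted centroid p* = (Σwᵢpᵢ)/(Σwᵢ).
Σwᵢ = 347.
Σwᵢxᵢ = 40·3 + 300·8 + 5·7 + 2·4 = 2563.
Σwᵢyᵢ = 40·10 + 300·1 + 5·8 + 2·8 = 756.
x* = 2563/347 = 7.39, y* = 756/347 = 2.18.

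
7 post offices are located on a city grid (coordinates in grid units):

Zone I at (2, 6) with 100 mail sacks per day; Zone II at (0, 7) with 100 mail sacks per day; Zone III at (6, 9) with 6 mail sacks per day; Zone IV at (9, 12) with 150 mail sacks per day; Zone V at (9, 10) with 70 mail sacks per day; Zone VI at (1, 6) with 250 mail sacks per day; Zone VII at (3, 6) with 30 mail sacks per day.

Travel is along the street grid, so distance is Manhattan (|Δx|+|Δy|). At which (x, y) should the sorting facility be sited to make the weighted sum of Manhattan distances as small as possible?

(2, 6)

Manhattan distance separates: Σwᵢ(|x−xᵢ|+|y−yᵢ|) = Σwᵢ|x−xᵢ| + Σwᵢ|y−yᵢ|, so x and y are optimised independently as 1-D weighted medians.
Total weight W = 706; half = 353.
x-coordinate, sorted with cumulative weight:
  x=0 (Zone II, w=100) cum 100
  x=1 (Zone VI, w=250) cum 350
  x=2 (Zone I, w=100) cum 450  ← median
  x=3 (Zone VII, w=30) cum 480
  x=6 (Zone III, w=6) cum 486
  x=9 (Zone IV, w=150) cum 636
  x=9 (Zone V, w=70) cum 706
⇒ x* = 2
y-coordinate, sorted with cumulative weight:
  y=6 (Zone I, w=100) cum 100
  y=6 (Zone VI, w=250) cum 350
  y=6 (Zone VII, w=30) cum 380  ← median
  y=7 (Zone II, w=100) cum 480
  y=9 (Zone III, w=6) cum 486
  y=10 (Zone V, w=70) cum 556
  y=12 (Zone IV, w=150) cum 706
⇒ y* = 6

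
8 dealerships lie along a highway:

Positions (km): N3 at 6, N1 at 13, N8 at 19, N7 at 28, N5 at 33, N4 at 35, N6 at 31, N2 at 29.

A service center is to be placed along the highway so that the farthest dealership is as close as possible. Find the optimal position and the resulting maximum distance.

The 1-center on a line is the midpoint of the two extreme points: leftmost at 6, rightmost at 35.
Optimal location = (6 + 35)/2 = 20.5; maximum distance = (35 − 6)/2 = 14.5.

location 20.5, max distance 14.5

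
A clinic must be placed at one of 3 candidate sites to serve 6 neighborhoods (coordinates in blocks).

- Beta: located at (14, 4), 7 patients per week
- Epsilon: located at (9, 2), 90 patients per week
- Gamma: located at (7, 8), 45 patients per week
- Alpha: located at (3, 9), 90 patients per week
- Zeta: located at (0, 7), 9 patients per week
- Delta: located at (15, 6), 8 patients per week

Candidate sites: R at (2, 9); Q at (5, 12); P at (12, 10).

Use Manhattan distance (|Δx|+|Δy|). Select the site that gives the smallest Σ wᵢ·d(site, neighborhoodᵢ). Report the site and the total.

Total weighted distance at each candidate:
  R (2, 9): total = 1903
  Q (5, 12): total = 2317
  P (12, 10): total = 2452
Minimum is at R with total 1903 blocks.

R, total 1903 blocks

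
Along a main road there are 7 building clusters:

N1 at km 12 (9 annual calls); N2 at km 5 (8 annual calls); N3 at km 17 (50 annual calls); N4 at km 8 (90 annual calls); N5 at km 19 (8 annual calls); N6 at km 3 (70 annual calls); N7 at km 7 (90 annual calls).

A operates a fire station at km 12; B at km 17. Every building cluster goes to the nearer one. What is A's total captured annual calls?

The indifferent point is the midpoint (12+17)/2 = 14.5; building clusters left of it (closer to A at 12) go to A, those right go to B.
  N6 at 3 (w=70) → A
  N2 at 5 (w=8) → A
  N7 at 7 (w=90) → A
  N4 at 8 (w=90) → A
  N1 at 12 (w=9) → A
  N3 at 17 (w=50) → B
  N5 at 19 (w=8) → B
A captures 267; B captures 58.

267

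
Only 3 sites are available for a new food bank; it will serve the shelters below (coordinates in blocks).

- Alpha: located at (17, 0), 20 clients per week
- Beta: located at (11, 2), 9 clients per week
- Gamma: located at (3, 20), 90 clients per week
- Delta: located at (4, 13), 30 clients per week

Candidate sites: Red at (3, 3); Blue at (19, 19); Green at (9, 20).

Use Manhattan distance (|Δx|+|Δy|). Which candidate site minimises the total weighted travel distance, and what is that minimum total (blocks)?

Green, total 1640 blocks

Total weighted distance at each candidate:
  Red (3, 3): total = 2281
  Blue (19, 19): total = 2805
  Green (9, 20): total = 1640
Minimum is at Green with total 1640 blocks.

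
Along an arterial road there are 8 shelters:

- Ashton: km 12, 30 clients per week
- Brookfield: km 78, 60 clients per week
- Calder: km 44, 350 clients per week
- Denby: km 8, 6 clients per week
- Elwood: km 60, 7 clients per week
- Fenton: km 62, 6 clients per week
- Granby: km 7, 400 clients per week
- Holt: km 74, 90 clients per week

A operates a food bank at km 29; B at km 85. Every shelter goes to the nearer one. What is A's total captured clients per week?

The indifferent point is the midpoint (29+85)/2 = 57; shelters left of it (closer to A at 29) go to A, those right go to B.
  Granby at 7 (w=400) → A
  Denby at 8 (w=6) → A
  Ashton at 12 (w=30) → A
  Calder at 44 (w=350) → A
  Elwood at 60 (w=7) → B
  Fenton at 62 (w=6) → B
  Holt at 74 (w=90) → B
  Brookfield at 78 (w=60) → B
A captures 786; B captures 163.

786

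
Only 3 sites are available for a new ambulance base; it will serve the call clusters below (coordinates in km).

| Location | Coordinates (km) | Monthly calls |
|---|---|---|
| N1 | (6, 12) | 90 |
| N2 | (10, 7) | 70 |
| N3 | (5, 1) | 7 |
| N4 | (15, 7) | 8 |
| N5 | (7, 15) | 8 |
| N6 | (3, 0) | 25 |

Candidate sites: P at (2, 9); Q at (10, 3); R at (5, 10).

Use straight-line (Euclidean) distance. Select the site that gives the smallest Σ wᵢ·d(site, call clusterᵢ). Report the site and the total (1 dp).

R, total 1054.0 km

Total weighted distance at each candidate:
  P (2, 9): total = 1481.1
  Q (10, 3): total = 1544.7
  R (5, 10): total = 1054.0
Minimum is at R with total 1054.0 km.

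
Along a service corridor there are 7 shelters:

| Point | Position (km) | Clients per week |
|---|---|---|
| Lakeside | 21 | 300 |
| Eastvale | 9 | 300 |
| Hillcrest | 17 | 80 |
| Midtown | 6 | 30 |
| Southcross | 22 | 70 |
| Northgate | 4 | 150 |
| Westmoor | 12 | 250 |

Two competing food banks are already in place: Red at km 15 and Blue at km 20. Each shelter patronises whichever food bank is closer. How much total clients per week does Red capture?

The indifferent point is the midpoint (15+20)/2 = 17.5; shelters left of it (closer to Red at 15) go to Red, those right go to Blue.
  Northgate at 4 (w=150) → Red
  Midtown at 6 (w=30) → Red
  Eastvale at 9 (w=300) → Red
  Westmoor at 12 (w=250) → Red
  Hillcrest at 17 (w=80) → Red
  Lakeside at 21 (w=300) → Blue
  Southcross at 22 (w=70) → Blue
Red captures 810; Blue captures 370.

810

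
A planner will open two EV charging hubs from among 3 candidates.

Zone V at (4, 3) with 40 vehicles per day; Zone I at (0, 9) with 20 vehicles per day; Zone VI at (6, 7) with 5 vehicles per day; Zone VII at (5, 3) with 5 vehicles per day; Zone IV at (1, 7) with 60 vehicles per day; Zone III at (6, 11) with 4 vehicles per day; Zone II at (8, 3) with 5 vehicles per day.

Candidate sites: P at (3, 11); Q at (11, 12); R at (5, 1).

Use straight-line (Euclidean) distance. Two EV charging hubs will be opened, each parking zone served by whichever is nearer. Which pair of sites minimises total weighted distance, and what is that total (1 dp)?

Evaluate every pair (each demand assigned to the nearer of the two):
  {P, R}: total = 494.9
  {P, Q}: total = 788.3
  {Q, R}: total = 789.6
Best pair: {P, R} with total 494.9.

{P, R}, total 494.9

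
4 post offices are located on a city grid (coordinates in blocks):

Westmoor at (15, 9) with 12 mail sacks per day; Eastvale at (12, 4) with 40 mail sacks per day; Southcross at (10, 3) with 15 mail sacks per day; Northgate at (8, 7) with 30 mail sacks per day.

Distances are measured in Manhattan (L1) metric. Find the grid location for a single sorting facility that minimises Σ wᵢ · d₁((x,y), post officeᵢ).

(12, 4)

Manhattan distance separates: Σwᵢ(|x−xᵢ|+|y−yᵢ|) = Σwᵢ|x−xᵢ| + Σwᵢ|y−yᵢ|, so x and y are optimised independently as 1-D weighted medians.
Total weight W = 97; half = 48.5.
x-coordinate, sorted with cumulative weight:
  x=8 (Northgate, w=30) cum 30
  x=10 (Southcross, w=15) cum 45
  x=12 (Eastvale, w=40) cum 85  ← median
  x=15 (Westmoor, w=12) cum 97
⇒ x* = 12
y-coordinate, sorted with cumulative weight:
  y=3 (Southcross, w=15) cum 15
  y=4 (Eastvale, w=40) cum 55  ← median
  y=7 (Northgate, w=30) cum 85
  y=9 (Westmoor, w=12) cum 97
⇒ y* = 4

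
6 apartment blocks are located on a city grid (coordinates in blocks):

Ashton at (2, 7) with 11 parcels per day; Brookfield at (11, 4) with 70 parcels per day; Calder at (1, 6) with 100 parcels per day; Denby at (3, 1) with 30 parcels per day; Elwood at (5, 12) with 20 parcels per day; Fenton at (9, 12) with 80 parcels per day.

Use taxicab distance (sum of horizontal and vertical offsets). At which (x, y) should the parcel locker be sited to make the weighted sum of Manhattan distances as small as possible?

(5, 6)

Manhattan distance separates: Σwᵢ(|x−xᵢ|+|y−yᵢ|) = Σwᵢ|x−xᵢ| + Σwᵢ|y−yᵢ|, so x and y are optimised independently as 1-D weighted medians.
Total weight W = 311; half = 155.5.
x-coordinate, sorted with cumulative weight:
  x=1 (Calder, w=100) cum 100
  x=2 (Ashton, w=11) cum 111
  x=3 (Denby, w=30) cum 141
  x=5 (Elwood, w=20) cum 161  ← median
  x=9 (Fenton, w=80) cum 241
  x=11 (Brookfield, w=70) cum 311
⇒ x* = 5
y-coordinate, sorted with cumulative weight:
  y=1 (Denby, w=30) cum 30
  y=4 (Brookfield, w=70) cum 100
  y=6 (Calder, w=100) cum 200  ← median
  y=7 (Ashton, w=11) cum 211
  y=12 (Elwood, w=20) cum 231
  y=12 (Fenton, w=80) cum 311
⇒ y* = 6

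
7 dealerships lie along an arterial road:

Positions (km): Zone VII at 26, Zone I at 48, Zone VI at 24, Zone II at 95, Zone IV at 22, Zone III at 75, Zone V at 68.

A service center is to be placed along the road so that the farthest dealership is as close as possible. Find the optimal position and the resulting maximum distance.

location 58.5, max distance 36.5

The 1-center on a line is the midpoint of the two extreme points: leftmost at 22, rightmost at 95.
Optimal location = (22 + 95)/2 = 58.5; maximum distance = (95 − 22)/2 = 36.5.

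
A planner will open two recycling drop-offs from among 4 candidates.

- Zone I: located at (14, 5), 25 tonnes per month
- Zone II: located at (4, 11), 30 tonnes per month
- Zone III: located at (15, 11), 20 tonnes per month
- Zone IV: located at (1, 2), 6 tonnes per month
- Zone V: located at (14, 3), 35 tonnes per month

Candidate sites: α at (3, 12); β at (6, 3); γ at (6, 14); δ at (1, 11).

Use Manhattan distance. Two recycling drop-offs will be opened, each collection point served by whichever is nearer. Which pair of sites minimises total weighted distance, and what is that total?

{α, β}, total 886

Evaluate every pair (each demand assigned to the nearer of the two):
  {α, β}: total = 886
  {β, δ}: total = 936
  {β, γ}: total = 956
  {α, γ}: total = 1462
  {γ, δ}: total = 1474
  {α, δ}: total = 1524
Best pair: {α, β} with total 886.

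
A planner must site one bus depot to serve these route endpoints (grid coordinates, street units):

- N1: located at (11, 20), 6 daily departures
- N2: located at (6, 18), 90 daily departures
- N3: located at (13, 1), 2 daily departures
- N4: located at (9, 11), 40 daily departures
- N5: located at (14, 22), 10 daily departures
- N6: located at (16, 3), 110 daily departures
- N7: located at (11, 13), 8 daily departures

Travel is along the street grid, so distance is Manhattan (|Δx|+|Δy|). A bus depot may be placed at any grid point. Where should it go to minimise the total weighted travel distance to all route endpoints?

(11, 11)

Manhattan distance separates: Σwᵢ(|x−xᵢ|+|y−yᵢ|) = Σwᵢ|x−xᵢ| + Σwᵢ|y−yᵢ|, so x and y are optimised independently as 1-D weighted medians.
Total weight W = 266; half = 133.
x-coordinate, sorted with cumulative weight:
  x=6 (N2, w=90) cum 90
  x=9 (N4, w=40) cum 130
  x=11 (N1, w=6) cum 136  ← median
  x=11 (N7, w=8) cum 144
  x=13 (N3, w=2) cum 146
  x=14 (N5, w=10) cum 156
  x=16 (N6, w=110) cum 266
⇒ x* = 11
y-coordinate, sorted with cumulative weight:
  y=1 (N3, w=2) cum 2
  y=3 (N6, w=110) cum 112
  y=11 (N4, w=40) cum 152  ← median
  y=13 (N7, w=8) cum 160
  y=18 (N2, w=90) cum 250
  y=20 (N1, w=6) cum 256
  y=22 (N5, w=10) cum 266
⇒ y* = 11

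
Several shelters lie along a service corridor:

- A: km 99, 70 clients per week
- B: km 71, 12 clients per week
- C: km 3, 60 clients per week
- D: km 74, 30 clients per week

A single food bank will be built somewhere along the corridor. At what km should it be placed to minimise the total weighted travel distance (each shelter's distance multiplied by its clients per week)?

For a sum of weighted absolute distances on a line, the optimum is the weighted median (not the mean). Total weight W = 172; half-weight = 86.
Sort by position and accumulate weight:
  km 3 (C, w=60) → cum 60
  km 71 (B, w=12) → cum 72
  km 74 (D, w=30) → cum 102  ≥ 86 → median here
  km 99 (A, w=70) → cum 172
Optimal location: km 74.

x = 74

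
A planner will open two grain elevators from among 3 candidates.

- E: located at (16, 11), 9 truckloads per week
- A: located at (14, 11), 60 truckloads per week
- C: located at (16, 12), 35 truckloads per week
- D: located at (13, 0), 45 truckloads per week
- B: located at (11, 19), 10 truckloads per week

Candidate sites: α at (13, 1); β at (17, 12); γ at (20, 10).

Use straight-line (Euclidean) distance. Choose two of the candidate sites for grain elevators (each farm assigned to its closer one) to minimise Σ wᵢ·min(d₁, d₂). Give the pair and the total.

{α, β}, total 374.7

Evaluate every pair (each demand assigned to the nearer of the two):
  {α, β}: total = 374.7
  {α, γ}: total = 730.9
  {β, γ}: total = 879.0
Best pair: {α, β} with total 374.7.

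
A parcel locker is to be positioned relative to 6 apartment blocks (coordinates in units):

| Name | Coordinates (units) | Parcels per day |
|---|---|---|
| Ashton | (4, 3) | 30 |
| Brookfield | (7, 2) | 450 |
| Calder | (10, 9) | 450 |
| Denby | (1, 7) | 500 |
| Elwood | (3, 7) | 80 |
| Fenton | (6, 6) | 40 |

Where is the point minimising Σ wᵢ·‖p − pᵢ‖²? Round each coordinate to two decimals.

(5.65, 6.03)

The minimiser of Σwᵢ‖p−pᵢ‖² is the weighted centroid p* = (Σwᵢpᵢ)/(Σwᵢ).
Σwᵢ = 1550.
Σwᵢxᵢ = 30·4 + 450·7 + 450·10 + 500·1 + 80·3 + 40·6 = 8750.
Σwᵢyᵢ = 30·3 + 450·2 + 450·9 + 500·7 + 80·7 + 40·6 = 9340.
x* = 8750/1550 = 5.65, y* = 9340/1550 = 6.03.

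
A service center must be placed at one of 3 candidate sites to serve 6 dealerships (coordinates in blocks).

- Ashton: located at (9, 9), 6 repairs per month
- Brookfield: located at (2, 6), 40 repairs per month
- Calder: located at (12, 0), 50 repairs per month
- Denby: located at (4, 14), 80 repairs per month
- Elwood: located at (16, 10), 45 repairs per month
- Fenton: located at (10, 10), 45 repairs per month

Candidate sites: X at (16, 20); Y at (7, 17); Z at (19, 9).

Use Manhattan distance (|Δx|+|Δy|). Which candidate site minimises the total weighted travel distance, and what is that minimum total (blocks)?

Y, total 3450 blocks

Total weighted distance at each candidate:
  X (16, 20): total = 5038
  Y (7, 17): total = 3450
  Z (19, 9): total = 3890
Minimum is at Y with total 3450 blocks.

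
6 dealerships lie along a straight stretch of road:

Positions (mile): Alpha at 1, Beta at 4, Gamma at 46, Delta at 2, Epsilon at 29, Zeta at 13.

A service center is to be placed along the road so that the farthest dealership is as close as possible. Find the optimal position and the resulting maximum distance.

location 23.5, max distance 22.5

The 1-center on a line is the midpoint of the two extreme points: leftmost at 1, rightmost at 46.
Optimal location = (1 + 46)/2 = 23.5; maximum distance = (46 − 1)/2 = 22.5.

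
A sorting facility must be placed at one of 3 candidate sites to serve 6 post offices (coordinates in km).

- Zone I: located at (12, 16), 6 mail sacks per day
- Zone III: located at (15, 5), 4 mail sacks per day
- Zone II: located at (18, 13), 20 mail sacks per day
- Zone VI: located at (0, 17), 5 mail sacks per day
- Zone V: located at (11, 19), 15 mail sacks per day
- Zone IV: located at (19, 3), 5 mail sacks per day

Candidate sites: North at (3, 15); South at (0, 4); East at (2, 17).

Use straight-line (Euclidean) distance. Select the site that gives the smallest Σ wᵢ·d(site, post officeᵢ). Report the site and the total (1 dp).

Total weighted distance at each candidate:
  North (3, 15): total = 671.7
  South (0, 4): total = 1003.6
  East (2, 17): total = 719.3
Minimum is at North with total 671.7 km.

North, total 671.7 km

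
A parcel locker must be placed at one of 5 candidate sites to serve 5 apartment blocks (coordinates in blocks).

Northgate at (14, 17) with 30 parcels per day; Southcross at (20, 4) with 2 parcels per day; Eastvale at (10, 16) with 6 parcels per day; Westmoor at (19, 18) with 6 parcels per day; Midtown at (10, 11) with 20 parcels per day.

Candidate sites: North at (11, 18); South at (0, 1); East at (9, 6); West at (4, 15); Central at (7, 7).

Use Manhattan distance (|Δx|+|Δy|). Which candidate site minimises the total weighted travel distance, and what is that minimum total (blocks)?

North, total 392 blocks

Total weighted distance at each candidate:
  North (11, 18): total = 392
  South (0, 1): total = 1712
  East (9, 6): total = 824
  West (4, 15): total = 764
  Central (7, 7): total = 892
Minimum is at North with total 392 blocks.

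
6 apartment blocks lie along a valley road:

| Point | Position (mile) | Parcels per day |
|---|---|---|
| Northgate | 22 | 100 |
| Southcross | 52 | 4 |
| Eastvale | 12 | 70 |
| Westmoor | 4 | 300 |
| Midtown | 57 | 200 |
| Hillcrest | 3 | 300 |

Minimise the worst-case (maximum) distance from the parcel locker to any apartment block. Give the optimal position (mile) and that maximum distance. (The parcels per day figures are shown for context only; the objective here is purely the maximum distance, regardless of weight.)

The 1-center on a line is the midpoint of the two extreme points: leftmost at 3, rightmost at 57.
Optimal location = (3 + 57)/2 = 30; maximum distance = (57 − 3)/2 = 27.

location 30, max distance 27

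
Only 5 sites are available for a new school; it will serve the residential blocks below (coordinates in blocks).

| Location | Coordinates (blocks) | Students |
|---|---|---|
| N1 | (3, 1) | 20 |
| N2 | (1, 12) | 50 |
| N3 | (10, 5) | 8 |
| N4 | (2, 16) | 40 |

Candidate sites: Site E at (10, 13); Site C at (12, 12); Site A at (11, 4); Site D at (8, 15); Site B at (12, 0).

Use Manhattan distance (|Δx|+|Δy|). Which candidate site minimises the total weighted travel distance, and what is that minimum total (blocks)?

Total weighted distance at each candidate:
  Site E (10, 13): total = 1384
  Site C (12, 12): total = 1582
  Site A (11, 4): total = 1976
  Site D (8, 15): total = 1256
  Site B (12, 0): total = 2446
Minimum is at Site D with total 1256 blocks.

Site D, total 1256 blocks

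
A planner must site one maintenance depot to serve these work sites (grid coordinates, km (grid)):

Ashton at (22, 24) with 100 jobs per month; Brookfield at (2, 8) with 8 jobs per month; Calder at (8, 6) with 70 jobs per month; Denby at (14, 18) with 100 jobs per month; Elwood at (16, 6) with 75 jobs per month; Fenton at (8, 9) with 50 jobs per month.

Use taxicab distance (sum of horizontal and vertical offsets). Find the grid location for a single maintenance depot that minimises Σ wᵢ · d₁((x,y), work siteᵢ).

Manhattan distance separates: Σwᵢ(|x−xᵢ|+|y−yᵢ|) = Σwᵢ|x−xᵢ| + Σwᵢ|y−yᵢ|, so x and y are optimised independently as 1-D weighted medians.
Total weight W = 403; half = 201.5.
x-coordinate, sorted with cumulative weight:
  x=2 (Brookfield, w=8) cum 8
  x=8 (Calder, w=70) cum 78
  x=8 (Fenton, w=50) cum 128
  x=14 (Denby, w=100) cum 228  ← median
  x=16 (Elwood, w=75) cum 303
  x=22 (Ashton, w=100) cum 403
⇒ x* = 14
y-coordinate, sorted with cumulative weight:
  y=6 (Calder, w=70) cum 70
  y=6 (Elwood, w=75) cum 145
  y=8 (Brookfield, w=8) cum 153
  y=9 (Fenton, w=50) cum 203  ← median
  y=18 (Denby, w=100) cum 303
  y=24 (Ashton, w=100) cum 403
⇒ y* = 9

(14, 9)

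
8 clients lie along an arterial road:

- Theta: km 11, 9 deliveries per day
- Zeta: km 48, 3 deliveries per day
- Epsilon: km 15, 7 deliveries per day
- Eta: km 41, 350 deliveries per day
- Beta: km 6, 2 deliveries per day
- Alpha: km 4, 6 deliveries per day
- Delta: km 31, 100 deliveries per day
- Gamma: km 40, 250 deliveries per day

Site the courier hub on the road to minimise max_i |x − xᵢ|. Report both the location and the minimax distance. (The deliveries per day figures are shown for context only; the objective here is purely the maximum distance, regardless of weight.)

The 1-center on a line is the midpoint of the two extreme points: leftmost at 4, rightmost at 48.
Optimal location = (4 + 48)/2 = 26; maximum distance = (48 − 4)/2 = 22.

location 26, max distance 22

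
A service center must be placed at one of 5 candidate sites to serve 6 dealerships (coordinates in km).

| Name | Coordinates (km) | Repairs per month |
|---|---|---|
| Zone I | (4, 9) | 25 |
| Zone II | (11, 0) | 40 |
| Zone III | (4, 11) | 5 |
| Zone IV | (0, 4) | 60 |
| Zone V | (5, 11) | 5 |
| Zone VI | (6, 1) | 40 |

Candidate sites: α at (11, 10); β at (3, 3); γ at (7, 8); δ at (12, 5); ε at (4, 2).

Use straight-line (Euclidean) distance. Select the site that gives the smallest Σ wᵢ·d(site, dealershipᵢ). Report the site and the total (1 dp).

Total weighted distance at each candidate:
  α (11, 10): total = 1806.2
  β (3, 3): total = 909.3
  γ (7, 8): total = 1242.6
  δ (12, 5): total = 1534.6
  ε (4, 2): total = 914.3
Minimum is at β with total 909.3 km.

β, total 909.3 km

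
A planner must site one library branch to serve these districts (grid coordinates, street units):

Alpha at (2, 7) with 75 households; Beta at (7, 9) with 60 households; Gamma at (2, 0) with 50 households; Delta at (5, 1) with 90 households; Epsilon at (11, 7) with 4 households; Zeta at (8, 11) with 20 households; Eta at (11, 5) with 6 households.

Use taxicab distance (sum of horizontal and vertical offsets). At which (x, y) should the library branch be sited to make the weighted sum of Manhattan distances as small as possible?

(5, 7)

Manhattan distance separates: Σwᵢ(|x−xᵢ|+|y−yᵢ|) = Σwᵢ|x−xᵢ| + Σwᵢ|y−yᵢ|, so x and y are optimised independently as 1-D weighted medians.
Total weight W = 305; half = 152.5.
x-coordinate, sorted with cumulative weight:
  x=2 (Alpha, w=75) cum 75
  x=2 (Gamma, w=50) cum 125
  x=5 (Delta, w=90) cum 215  ← median
  x=7 (Beta, w=60) cum 275
  x=8 (Zeta, w=20) cum 295
  x=11 (Epsilon, w=4) cum 299
  x=11 (Eta, w=6) cum 305
⇒ x* = 5
y-coordinate, sorted with cumulative weight:
  y=0 (Gamma, w=50) cum 50
  y=1 (Delta, w=90) cum 140
  y=5 (Eta, w=6) cum 146
  y=7 (Alpha, w=75) cum 221  ← median
  y=7 (Epsilon, w=4) cum 225
  y=9 (Beta, w=60) cum 285
  y=11 (Zeta, w=20) cum 305
⇒ y* = 7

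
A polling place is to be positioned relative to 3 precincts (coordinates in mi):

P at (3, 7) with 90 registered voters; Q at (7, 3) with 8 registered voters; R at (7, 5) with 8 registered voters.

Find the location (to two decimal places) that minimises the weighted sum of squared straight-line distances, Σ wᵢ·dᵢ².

The minimiser of Σwᵢ‖p−pᵢ‖² is the weighted centroid p* = (Σwᵢpᵢ)/(Σwᵢ).
Σwᵢ = 106.
Σwᵢxᵢ = 90·3 + 8·7 + 8·7 = 382.
Σwᵢyᵢ = 90·7 + 8·3 + 8·5 = 694.
x* = 382/106 = 3.60, y* = 694/106 = 6.55.

(3.60, 6.55)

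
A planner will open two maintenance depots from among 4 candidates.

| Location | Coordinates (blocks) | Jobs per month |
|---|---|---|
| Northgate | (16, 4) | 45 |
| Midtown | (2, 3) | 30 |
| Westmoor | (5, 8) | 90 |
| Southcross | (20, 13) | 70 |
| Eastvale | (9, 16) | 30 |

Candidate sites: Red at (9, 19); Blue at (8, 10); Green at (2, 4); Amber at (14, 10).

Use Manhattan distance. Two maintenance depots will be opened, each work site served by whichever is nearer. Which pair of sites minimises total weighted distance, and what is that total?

{Green, Amber}, total 1980

Evaluate every pair (each demand assigned to the nearer of the two):
  {Green, Amber}: total = 1980
  {Blue, Amber}: total = 2040
  {Blue, Green}: total = 2370
  {Red, Green}: total = 2570
  {Red, Blue}: total = 2610
  {Red, Amber}: total = 2640
Best pair: {Green, Amber} with total 1980.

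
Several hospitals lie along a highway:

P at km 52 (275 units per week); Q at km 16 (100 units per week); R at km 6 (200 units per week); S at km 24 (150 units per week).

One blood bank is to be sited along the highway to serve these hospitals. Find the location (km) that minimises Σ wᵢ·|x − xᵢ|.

x = 24

For a sum of weighted absolute distances on a line, the optimum is the weighted median (not the mean). Total weight W = 725; half-weight = 362.5.
Sort by position and accumulate weight:
  km 6 (R, w=200) → cum 200
  km 16 (Q, w=100) → cum 300
  km 24 (S, w=150) → cum 450  ≥ 362.5 → median here
  km 52 (P, w=275) → cum 725
Optimal location: km 24.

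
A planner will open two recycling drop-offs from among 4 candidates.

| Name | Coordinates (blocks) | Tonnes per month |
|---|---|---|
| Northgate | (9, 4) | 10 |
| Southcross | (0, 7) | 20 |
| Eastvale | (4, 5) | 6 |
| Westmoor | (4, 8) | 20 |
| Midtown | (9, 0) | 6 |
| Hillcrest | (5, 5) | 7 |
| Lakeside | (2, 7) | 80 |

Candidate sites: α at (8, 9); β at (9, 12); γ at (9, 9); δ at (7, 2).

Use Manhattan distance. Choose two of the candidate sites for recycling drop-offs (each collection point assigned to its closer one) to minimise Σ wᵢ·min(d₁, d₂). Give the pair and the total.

Evaluate every pair (each demand assigned to the nearer of the two):
  {α, δ}: total = 1075
  {α, γ}: total = 1141
  {α, β}: total = 1157
  {γ, δ}: total = 1195
  {β, γ}: total = 1274
  {β, δ}: total = 1355
Best pair: {α, δ} with total 1075.

{α, δ}, total 1075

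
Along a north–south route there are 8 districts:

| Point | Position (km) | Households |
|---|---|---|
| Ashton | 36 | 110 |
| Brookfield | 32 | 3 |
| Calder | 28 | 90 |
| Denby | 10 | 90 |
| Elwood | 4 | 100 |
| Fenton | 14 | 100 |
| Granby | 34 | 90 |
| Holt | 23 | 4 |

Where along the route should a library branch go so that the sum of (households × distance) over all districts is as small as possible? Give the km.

For a sum of weighted absolute distances on a line, the optimum is the weighted median (not the mean). Total weight W = 587; half-weight = 293.5.
Sort by position and accumulate weight:
  km 4 (Elwood, w=100) → cum 100
  km 10 (Denby, w=90) → cum 190
  km 14 (Fenton, w=100) → cum 290
  km 23 (Holt, w=4) → cum 294  ≥ 293.5 → median here
  km 28 (Calder, w=90) → cum 384
  km 32 (Brookfield, w=3) → cum 387
  km 34 (Granby, w=90) → cum 477
  km 36 (Ashton, w=110) → cum 587
Optimal location: km 23.

x = 23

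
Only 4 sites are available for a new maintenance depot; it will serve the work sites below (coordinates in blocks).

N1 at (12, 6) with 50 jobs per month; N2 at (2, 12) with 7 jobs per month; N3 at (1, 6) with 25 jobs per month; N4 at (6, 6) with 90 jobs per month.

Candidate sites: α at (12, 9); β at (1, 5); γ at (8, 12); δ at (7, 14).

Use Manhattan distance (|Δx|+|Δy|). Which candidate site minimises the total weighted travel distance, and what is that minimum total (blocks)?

Total weighted distance at each candidate:
  α (12, 9): total = 1401
  β (1, 5): total = 1221
  γ (8, 12): total = 1587
  δ (7, 14): total = 1859
Minimum is at β with total 1221 blocks.

β, total 1221 blocks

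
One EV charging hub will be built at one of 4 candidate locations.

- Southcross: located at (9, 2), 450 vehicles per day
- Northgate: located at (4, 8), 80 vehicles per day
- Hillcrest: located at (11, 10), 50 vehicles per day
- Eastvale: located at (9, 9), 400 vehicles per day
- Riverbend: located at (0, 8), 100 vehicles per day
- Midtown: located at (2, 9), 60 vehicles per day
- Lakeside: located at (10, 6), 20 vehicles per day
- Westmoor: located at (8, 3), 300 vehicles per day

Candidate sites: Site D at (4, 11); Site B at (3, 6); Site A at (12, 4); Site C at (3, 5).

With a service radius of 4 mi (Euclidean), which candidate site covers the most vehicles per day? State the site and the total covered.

Site A, covering 470

Coverage radius r = 4 mi; a point is covered iff (Δx)²+(Δy)² ≤ 4² = 16.
  Site D (4, 11): covers {Northgate, Midtown} → 140
  Site B (3, 6): covers {Northgate, Riverbend, Midtown} → 240
  Site A (12, 4): covers {Southcross, Lakeside} → 470
  Site C (3, 5): covers {Northgate} → 80
Maximum coverage at Site A: 470 vehicles per day.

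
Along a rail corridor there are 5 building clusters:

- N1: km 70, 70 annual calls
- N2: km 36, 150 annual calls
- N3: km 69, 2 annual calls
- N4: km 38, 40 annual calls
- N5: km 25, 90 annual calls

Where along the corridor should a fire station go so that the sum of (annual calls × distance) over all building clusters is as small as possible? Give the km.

x = 36

For a sum of weighted absolute distances on a line, the optimum is the weighted median (not the mean). Total weight W = 352; half-weight = 176.
Sort by position and accumulate weight:
  km 25 (N5, w=90) → cum 90
  km 36 (N2, w=150) → cum 240  ≥ 176 → median here
  km 38 (N4, w=40) → cum 280
  km 69 (N3, w=2) → cum 282
  km 70 (N1, w=70) → cum 352
Optimal location: km 36.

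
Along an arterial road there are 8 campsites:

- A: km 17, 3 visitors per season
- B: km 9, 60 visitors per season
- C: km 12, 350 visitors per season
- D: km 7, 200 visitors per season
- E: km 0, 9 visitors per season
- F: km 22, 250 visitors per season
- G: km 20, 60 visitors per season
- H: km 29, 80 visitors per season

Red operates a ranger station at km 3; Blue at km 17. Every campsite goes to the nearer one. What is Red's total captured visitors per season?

269

The indifferent point is the midpoint (3+17)/2 = 10; campsites left of it (closer to Red at 3) go to Red, those right go to Blue.
  E at 0 (w=9) → Red
  D at 7 (w=200) → Red
  B at 9 (w=60) → Red
  C at 12 (w=350) → Blue
  A at 17 (w=3) → Blue
  G at 20 (w=60) → Blue
  F at 22 (w=250) → Blue
  H at 29 (w=80) → Blue
Red captures 269; Blue captures 743.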